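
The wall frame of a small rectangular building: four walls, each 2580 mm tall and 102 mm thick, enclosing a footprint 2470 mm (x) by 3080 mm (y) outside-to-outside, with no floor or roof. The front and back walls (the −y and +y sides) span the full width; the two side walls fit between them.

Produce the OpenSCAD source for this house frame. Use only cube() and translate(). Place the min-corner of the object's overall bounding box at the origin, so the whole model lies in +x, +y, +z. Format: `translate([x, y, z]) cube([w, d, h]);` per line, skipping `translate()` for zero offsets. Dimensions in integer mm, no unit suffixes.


cube([2470, 102, 2580]);
translate([0, 2978, 0]) cube([2470, 102, 2580]);
translate([0, 102, 0]) cube([102, 2876, 2580]);
translate([2368, 102, 0]) cube([102, 2876, 2580]);


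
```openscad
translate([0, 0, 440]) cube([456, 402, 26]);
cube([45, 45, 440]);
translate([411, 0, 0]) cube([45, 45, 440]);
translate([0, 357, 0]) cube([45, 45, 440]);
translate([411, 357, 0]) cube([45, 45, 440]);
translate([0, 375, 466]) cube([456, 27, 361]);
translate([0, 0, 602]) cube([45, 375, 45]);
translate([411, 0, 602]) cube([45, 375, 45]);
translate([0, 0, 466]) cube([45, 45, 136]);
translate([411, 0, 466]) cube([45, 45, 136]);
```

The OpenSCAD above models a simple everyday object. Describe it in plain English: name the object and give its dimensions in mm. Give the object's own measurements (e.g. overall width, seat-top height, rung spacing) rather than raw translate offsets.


A chair. The seat is a 456×402×26 mm slab with its top at z = 466 mm, on four 45×45 mm corner legs (flush with the seat edges, standing on z = 0). A flat backrest 27 mm thick, 361 mm tall, spans the full seat width and rises from the seat top along its +y edge, rear face flush with the rear of the seat. Two armrests of 45×45 mm section run along each side from the seat's front edge to the front of the backrest, top faces 181 mm above the seat top and outer faces flush with the seat's x-edges; a 45×45 mm post under the front of each armrest stands on the seat at the front corner.


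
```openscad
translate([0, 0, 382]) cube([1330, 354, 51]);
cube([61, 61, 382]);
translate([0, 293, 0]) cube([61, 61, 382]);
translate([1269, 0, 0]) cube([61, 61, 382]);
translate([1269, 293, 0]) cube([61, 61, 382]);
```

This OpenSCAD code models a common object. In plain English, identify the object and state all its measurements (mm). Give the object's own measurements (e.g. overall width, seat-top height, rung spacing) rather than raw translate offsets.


A bench: a 1330×354 mm seat slab, 51 mm thick, top at z = 433 mm, on four 61×61 mm square legs flush with the seat corners and standing on z = 0.


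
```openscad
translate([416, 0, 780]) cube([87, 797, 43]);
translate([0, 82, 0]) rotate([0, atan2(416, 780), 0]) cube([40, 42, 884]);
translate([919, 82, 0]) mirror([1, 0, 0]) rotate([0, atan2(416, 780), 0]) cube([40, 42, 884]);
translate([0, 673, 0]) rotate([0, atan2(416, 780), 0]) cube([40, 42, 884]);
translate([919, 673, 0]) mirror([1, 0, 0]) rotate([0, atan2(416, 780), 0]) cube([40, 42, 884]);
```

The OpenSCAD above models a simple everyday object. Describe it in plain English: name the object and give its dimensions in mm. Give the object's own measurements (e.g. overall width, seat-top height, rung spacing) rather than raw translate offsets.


A sawhorse. A 87×797×43 mm beam (x, y, z) sits on two A-frame leg pairs. Each pair is two raked legs of 40×42 mm section (42 mm along y) splaying symmetrically in x. Each leg rises 780 mm vertically over 416 mm of horizontal reach and is 884 mm long along its own axis. Every leg's outer bottom edge rests on the floor and its outer top edge meets a bottom edge of the beam — the left legs (tilting toward +x) meet the beam's −x bottom edge, the right legs (their mirror images, tilting toward −x) meet its +x bottom edge — so the leg tops tuck under the beam, the beam's underside is 780 mm above the floor, and the feet are 919 mm apart outside-to-outside with the beam centred between them. The two leg pairs are set in 82 mm from either end of the beam.


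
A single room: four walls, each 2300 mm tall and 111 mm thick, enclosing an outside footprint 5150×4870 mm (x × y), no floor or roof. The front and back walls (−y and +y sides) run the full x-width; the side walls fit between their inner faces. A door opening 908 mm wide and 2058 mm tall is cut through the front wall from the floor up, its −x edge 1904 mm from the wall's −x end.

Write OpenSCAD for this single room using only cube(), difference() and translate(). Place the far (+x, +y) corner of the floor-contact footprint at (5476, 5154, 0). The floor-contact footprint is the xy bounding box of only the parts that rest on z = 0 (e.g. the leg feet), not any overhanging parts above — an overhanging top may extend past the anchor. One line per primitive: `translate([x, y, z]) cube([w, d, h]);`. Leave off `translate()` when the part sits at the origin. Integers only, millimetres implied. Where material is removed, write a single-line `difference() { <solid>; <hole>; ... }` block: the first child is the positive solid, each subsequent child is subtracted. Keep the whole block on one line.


difference() { translate([326, 284, 0]) cube([5150, 111, 2300]); translate([2230, 284, 0]) cube([908, 111, 2058]); }
translate([326, 5043, 0]) cube([5150, 111, 2300]);
translate([326, 395, 0]) cube([111, 4648, 2300]);
translate([5365, 395, 0]) cube([111, 4648, 2300]);


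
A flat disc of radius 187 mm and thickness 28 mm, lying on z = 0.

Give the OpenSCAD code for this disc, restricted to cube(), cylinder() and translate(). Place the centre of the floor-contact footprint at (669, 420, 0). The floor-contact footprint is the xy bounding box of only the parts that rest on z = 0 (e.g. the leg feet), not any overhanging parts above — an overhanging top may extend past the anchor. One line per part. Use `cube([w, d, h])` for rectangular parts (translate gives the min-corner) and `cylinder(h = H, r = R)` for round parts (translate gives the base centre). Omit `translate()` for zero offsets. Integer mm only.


translate([669, 420, 0]) cylinder(h = 28, r = 187);


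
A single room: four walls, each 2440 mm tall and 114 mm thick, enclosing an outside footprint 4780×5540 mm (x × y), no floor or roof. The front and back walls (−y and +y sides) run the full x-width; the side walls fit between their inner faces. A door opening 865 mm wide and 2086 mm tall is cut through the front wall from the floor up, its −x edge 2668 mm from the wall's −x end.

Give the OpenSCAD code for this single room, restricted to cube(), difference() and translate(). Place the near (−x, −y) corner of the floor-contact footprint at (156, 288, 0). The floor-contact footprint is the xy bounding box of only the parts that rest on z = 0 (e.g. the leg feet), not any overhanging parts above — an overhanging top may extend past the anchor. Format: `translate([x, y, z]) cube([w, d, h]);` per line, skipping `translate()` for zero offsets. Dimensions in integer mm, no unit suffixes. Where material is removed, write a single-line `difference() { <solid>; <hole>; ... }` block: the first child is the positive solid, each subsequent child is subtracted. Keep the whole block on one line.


difference() { translate([156, 288, 0]) cube([4780, 114, 2440]); translate([2824, 288, 0]) cube([865, 114, 2086]); }
translate([156, 5714, 0]) cube([4780, 114, 2440]);
translate([156, 402, 0]) cube([114, 5312, 2440]);
translate([4822, 402, 0]) cube([114, 5312, 2440]);


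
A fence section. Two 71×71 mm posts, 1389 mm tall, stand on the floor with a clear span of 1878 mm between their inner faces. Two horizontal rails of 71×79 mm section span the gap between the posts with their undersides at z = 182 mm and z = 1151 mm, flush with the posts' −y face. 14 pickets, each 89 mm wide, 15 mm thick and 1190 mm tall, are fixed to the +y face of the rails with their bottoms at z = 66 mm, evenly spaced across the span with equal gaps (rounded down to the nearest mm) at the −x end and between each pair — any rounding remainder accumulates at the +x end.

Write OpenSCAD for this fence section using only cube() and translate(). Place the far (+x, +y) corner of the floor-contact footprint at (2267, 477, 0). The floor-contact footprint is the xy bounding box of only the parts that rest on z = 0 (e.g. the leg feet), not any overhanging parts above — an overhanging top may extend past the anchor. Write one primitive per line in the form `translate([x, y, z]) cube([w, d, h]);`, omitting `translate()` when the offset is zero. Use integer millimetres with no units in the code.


translate([247, 406, 0]) cube([71, 71, 1389]);
translate([2196, 406, 0]) cube([71, 71, 1389]);
translate([318, 406, 182]) cube([1878, 71, 79]);
translate([318, 406, 1151]) cube([1878, 71, 79]);
translate([360, 477, 66]) cube([89, 15, 1190]);
translate([491, 477, 66]) cube([89, 15, 1190]);
translate([622, 477, 66]) cube([89, 15, 1190]);
translate([753, 477, 66]) cube([89, 15, 1190]);
translate([884, 477, 66]) cube([89, 15, 1190]);
translate([1015, 477, 66]) cube([89, 15, 1190]);
translate([1146, 477, 66]) cube([89, 15, 1190]);
translate([1277, 477, 66]) cube([89, 15, 1190]);
translate([1408, 477, 66]) cube([89, 15, 1190]);
translate([1539, 477, 66]) cube([89, 15, 1190]);
translate([1670, 477, 66]) cube([89, 15, 1190]);
translate([1801, 477, 66]) cube([89, 15, 1190]);
translate([1932, 477, 66]) cube([89, 15, 1190]);
translate([2063, 477, 66]) cube([89, 15, 1190]);


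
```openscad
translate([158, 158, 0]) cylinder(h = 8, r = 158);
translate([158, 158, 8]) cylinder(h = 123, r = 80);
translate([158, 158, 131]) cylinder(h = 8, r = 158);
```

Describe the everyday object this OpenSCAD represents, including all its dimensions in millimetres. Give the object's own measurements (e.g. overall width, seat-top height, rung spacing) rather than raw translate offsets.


A spool: two coaxial disc flanges of radius 158 mm and thickness 8 mm, joined by a core cylinder of radius 80 mm and height 123 mm. The lower flange rests on z = 0 and the three cylinders share a vertical axis.


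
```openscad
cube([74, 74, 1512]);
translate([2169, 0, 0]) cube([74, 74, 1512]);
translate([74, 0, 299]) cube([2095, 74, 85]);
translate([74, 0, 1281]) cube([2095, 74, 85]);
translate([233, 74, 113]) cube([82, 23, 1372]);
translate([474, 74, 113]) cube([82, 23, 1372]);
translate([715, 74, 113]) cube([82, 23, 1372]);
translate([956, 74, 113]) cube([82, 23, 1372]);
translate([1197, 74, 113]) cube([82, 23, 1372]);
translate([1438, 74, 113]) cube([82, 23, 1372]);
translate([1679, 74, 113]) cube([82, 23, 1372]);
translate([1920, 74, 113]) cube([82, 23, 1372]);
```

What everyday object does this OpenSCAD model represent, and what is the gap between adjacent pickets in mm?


A fence section. The picket gap is 159 mm.

Two posts, two rails, 8 pickets — a fence section. Span 2095 mm holds 8 pickets of 82 mm with 9 equal gaps: ⌊(2095 − 8·82) / 9⌋ = 159 mm.


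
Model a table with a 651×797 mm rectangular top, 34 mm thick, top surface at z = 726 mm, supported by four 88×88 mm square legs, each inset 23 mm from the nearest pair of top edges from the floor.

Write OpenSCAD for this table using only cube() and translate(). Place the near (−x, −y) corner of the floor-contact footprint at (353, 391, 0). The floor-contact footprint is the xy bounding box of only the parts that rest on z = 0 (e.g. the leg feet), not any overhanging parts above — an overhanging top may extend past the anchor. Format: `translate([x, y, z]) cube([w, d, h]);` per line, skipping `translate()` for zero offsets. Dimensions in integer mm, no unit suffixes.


translate([330, 368, 692]) cube([651, 797, 34]);
translate([353, 391, 0]) cube([88, 88, 692]);
translate([870, 391, 0]) cube([88, 88, 692]);
translate([353, 1054, 0]) cube([88, 88, 692]);
translate([870, 1054, 0]) cube([88, 88, 692]);


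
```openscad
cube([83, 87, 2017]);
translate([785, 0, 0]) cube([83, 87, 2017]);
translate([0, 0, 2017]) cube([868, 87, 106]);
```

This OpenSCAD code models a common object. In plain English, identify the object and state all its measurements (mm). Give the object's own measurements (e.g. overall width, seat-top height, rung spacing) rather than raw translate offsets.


A door frame. The clear opening is 702 mm wide and 2017 mm high. Two 83 mm wide jambs, 87 mm deep, stand either side of the opening from the floor to the top of the opening. A 106 mm thick head sits across the top of both jambs, spanning the full outside width of the frame.


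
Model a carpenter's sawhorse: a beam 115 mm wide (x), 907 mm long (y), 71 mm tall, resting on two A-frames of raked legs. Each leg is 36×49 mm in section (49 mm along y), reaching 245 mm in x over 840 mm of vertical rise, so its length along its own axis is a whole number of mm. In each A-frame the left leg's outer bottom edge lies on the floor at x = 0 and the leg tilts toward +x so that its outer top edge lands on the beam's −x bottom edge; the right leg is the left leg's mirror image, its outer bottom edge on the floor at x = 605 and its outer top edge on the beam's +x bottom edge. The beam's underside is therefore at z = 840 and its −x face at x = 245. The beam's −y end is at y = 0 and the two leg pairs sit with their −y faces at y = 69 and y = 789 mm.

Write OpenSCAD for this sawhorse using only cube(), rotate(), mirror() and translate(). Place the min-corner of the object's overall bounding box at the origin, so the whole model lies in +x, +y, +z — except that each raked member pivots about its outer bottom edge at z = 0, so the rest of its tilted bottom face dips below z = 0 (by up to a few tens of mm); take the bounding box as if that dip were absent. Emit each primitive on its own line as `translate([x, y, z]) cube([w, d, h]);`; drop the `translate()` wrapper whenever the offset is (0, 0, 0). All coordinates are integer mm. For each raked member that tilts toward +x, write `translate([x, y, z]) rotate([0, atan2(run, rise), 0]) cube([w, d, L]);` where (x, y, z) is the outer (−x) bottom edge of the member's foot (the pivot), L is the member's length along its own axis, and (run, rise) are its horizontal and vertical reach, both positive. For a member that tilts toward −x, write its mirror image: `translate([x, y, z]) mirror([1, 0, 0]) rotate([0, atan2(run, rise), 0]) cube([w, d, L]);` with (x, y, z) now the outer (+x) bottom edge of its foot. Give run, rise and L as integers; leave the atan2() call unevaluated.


// leg length = √(245² + 840²) = 875
// right-leg outer foot x = 2·245 + 115 = 605
// beam min-corner = (245, 0, 840)
translate([245, 0, 840]) cube([115, 907, 71]);
translate([0, 69, 0]) rotate([0, atan2(245, 840), 0]) cube([36, 49, 875]);
translate([605, 69, 0]) mirror([1, 0, 0]) rotate([0, atan2(245, 840), 0]) cube([36, 49, 875]);
translate([0, 789, 0]) rotate([0, atan2(245, 840), 0]) cube([36, 49, 875]);
translate([605, 789, 0]) mirror([1, 0, 0]) rotate([0, atan2(245, 840), 0]) cube([36, 49, 875]);


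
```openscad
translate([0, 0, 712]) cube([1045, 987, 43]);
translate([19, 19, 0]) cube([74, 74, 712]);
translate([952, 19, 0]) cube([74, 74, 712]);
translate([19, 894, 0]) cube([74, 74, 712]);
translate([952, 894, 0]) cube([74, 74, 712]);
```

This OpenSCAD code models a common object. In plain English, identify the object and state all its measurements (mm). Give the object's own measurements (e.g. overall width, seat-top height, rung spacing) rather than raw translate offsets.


A table: top 1045 mm (x) × 987 mm (y), 43 mm thick, upper face at z = 755 mm, on four 74×74 mm square legs, each inset 19 mm from the nearest pair of top edges from z = 0 to the bottom of the top.


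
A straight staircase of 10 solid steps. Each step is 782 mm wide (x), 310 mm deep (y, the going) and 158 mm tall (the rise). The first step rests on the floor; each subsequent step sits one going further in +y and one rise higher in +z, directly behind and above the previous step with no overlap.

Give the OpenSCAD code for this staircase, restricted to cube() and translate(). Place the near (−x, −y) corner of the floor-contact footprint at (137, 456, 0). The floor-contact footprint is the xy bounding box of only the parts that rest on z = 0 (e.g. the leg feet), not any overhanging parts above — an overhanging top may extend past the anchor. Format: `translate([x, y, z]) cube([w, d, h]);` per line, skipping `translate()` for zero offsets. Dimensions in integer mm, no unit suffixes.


translate([137, 456, 0]) cube([782, 310, 158]);
translate([137, 766, 158]) cube([782, 310, 158]);
translate([137, 1076, 316]) cube([782, 310, 158]);
translate([137, 1386, 474]) cube([782, 310, 158]);
translate([137, 1696, 632]) cube([782, 310, 158]);
translate([137, 2006, 790]) cube([782, 310, 158]);
translate([137, 2316, 948]) cube([782, 310, 158]);
translate([137, 2626, 1106]) cube([782, 310, 158]);
translate([137, 2936, 1264]) cube([782, 310, 158]);
translate([137, 3246, 1422]) cube([782, 310, 158]);


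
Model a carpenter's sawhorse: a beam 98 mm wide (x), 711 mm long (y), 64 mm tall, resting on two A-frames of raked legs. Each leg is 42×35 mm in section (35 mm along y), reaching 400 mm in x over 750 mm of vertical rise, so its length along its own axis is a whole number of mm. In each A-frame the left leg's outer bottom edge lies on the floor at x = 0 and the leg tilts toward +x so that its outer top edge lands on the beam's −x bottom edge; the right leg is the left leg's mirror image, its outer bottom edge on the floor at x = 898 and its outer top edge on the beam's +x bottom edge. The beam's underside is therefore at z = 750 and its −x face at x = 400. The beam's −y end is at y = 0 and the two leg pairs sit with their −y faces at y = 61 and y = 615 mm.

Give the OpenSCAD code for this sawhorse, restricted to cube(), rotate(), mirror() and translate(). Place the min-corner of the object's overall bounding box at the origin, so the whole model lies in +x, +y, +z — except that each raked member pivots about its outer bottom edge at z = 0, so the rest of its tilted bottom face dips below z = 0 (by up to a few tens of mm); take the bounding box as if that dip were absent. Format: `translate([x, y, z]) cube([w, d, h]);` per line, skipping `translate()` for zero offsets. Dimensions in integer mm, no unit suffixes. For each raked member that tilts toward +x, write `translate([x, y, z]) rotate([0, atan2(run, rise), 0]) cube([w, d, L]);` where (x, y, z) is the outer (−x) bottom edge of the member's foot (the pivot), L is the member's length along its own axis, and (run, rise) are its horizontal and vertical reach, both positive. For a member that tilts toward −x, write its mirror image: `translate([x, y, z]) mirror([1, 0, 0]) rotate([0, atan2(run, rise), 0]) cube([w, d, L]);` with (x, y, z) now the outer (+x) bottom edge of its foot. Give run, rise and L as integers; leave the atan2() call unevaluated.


translate([400, 0, 750]) cube([98, 711, 64]);
translate([0, 61, 0]) rotate([0, atan2(400, 750), 0]) cube([42, 35, 850]);
translate([898, 61, 0]) mirror([1, 0, 0]) rotate([0, atan2(400, 750), 0]) cube([42, 35, 850]);
translate([0, 615, 0]) rotate([0, atan2(400, 750), 0]) cube([42, 35, 850]);
translate([898, 615, 0]) mirror([1, 0, 0]) rotate([0, atan2(400, 750), 0]) cube([42, 35, 850]);


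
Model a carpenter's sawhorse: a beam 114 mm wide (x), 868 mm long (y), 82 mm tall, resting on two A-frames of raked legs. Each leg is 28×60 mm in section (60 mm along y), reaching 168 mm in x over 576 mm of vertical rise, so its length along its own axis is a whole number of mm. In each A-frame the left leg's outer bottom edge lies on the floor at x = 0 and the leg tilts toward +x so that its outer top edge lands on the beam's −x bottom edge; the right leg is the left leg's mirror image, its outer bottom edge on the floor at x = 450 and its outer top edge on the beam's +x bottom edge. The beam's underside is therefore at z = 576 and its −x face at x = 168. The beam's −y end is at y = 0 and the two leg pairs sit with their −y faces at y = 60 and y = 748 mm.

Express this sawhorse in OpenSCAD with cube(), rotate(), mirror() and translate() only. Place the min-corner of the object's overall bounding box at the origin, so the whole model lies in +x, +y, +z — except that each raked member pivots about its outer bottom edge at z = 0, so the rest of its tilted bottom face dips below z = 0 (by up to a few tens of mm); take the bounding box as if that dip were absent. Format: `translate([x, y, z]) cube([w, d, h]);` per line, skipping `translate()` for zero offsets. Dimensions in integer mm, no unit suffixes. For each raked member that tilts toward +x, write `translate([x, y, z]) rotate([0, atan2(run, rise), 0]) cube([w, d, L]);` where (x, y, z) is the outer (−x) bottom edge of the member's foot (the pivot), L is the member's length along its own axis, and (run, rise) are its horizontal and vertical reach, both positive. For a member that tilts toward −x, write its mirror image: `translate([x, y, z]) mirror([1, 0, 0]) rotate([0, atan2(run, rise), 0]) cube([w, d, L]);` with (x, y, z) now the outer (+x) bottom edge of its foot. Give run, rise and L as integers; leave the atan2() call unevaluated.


translate([168, 0, 576]) cube([114, 868, 82]);
translate([0, 60, 0]) rotate([0, atan2(168, 576), 0]) cube([28, 60, 600]);
translate([450, 60, 0]) mirror([1, 0, 0]) rotate([0, atan2(168, 576), 0]) cube([28, 60, 600]);
translate([0, 748, 0]) rotate([0, atan2(168, 576), 0]) cube([28, 60, 600]);
translate([450, 748, 0]) mirror([1, 0, 0]) rotate([0, atan2(168, 576), 0]) cube([28, 60, 600]);


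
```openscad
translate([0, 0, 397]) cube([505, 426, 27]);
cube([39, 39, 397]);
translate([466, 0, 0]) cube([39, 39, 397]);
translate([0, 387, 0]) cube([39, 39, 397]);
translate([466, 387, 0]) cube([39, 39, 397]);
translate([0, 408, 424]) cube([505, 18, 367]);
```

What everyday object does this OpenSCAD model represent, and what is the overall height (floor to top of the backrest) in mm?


A chair. The overall height is 791 mm.

A slab on four corner posts with a tall panel at the back — a chair. The seat slab sits at z = 397 with thickness 27, and the 367 mm backrest starts at the seat top, so the overall height is 397 + 27 + 367 = 791 mm.


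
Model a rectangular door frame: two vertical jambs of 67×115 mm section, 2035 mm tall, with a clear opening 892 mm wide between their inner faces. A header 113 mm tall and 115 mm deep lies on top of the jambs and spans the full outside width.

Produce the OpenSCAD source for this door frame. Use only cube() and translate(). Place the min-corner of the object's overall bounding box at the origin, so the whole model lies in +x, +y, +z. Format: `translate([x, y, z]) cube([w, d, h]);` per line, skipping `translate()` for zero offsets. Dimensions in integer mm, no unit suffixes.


cube([67, 115, 2035]);
translate([959, 0, 0]) cube([67, 115, 2035]);
translate([0, 0, 2035]) cube([1026, 115, 113]);


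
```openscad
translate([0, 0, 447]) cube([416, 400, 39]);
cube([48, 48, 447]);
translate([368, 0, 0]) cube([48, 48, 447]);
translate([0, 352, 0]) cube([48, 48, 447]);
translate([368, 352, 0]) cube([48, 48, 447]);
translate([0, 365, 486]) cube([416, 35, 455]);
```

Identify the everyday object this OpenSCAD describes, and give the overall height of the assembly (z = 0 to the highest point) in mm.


A chair. The overall height is 941 mm.

A slab on four corner posts with a tall panel at the back — a chair. The seat slab sits at z = 447 with thickness 39, and the 455 mm backrest starts at the seat top, so the overall height is 447 + 39 + 455 = 941 mm.


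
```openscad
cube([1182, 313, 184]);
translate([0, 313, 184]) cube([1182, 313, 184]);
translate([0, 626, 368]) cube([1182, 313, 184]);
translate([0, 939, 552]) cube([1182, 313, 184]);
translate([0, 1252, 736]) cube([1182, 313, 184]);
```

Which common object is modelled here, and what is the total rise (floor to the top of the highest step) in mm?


A staircase. The total rise is 920 mm.

5 identical blocks, each offset up and back from the previous — a staircase. Each step is 184 mm tall and there are 5 of them, so the total rise is 5 × 184 = 920 mm.


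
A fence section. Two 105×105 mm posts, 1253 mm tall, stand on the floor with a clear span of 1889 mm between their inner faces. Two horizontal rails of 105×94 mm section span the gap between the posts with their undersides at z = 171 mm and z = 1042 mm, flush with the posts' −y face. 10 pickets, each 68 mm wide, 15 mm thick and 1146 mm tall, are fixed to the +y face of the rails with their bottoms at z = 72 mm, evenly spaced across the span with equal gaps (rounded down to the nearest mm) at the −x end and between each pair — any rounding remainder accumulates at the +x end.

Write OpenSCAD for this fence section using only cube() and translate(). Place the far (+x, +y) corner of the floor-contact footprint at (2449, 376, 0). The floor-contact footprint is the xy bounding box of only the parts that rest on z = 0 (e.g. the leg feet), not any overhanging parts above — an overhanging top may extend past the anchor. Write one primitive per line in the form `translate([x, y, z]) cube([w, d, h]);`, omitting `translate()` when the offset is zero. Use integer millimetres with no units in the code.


translate([350, 271, 0]) cube([105, 105, 1253]);
translate([2344, 271, 0]) cube([105, 105, 1253]);
translate([455, 271, 171]) cube([1889, 105, 94]);
translate([455, 271, 1042]) cube([1889, 105, 94]);
translate([564, 376, 72]) cube([68, 15, 1146]);
translate([741, 376, 72]) cube([68, 15, 1146]);
translate([918, 376, 72]) cube([68, 15, 1146]);
translate([1095, 376, 72]) cube([68, 15, 1146]);
translate([1272, 376, 72]) cube([68, 15, 1146]);
translate([1449, 376, 72]) cube([68, 15, 1146]);
translate([1626, 376, 72]) cube([68, 15, 1146]);
translate([1803, 376, 72]) cube([68, 15, 1146]);
translate([1980, 376, 72]) cube([68, 15, 1146]);
translate([2157, 376, 72]) cube([68, 15, 1146]);


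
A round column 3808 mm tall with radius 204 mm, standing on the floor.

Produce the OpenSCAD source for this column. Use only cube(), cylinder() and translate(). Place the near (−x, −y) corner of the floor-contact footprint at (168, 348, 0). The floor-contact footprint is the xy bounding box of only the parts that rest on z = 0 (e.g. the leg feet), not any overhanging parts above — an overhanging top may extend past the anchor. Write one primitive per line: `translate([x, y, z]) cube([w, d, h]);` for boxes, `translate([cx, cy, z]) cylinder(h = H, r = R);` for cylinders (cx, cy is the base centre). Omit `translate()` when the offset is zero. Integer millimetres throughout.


translate([372, 552, 0]) cylinder(h = 3808, r = 204);


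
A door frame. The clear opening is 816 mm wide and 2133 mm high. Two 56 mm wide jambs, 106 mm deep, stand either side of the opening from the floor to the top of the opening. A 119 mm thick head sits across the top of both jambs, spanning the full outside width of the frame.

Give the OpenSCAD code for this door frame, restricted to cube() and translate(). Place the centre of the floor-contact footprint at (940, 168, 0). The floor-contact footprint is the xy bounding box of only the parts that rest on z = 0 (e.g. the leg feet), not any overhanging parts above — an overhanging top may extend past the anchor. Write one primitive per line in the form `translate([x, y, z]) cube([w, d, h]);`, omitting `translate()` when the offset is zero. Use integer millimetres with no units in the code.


translate([476, 115, 0]) cube([56, 106, 2133]);
translate([1348, 115, 0]) cube([56, 106, 2133]);
translate([476, 115, 2133]) cube([928, 106, 119]);


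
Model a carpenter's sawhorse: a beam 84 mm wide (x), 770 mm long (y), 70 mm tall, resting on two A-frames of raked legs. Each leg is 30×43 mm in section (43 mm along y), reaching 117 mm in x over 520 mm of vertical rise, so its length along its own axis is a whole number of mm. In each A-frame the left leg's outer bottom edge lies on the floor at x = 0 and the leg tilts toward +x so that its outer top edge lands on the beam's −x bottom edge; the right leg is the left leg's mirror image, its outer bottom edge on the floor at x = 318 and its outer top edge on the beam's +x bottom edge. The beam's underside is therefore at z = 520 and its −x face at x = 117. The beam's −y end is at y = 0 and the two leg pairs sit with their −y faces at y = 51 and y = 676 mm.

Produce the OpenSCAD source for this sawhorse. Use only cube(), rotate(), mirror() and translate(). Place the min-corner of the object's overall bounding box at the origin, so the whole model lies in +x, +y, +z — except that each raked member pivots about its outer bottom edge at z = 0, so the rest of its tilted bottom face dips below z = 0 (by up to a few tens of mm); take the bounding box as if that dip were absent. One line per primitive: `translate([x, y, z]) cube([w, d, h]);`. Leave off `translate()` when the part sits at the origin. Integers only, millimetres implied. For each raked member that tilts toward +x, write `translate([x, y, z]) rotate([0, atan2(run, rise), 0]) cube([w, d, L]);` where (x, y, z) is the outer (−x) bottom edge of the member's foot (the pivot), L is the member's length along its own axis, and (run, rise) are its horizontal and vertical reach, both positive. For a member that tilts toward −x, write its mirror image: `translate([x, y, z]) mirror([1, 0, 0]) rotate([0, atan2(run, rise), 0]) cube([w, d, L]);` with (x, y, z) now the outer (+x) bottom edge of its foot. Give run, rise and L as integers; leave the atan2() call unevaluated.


translate([117, 0, 520]) cube([84, 770, 70]);
translate([0, 51, 0]) rotate([0, atan2(117, 520), 0]) cube([30, 43, 533]);
translate([318, 51, 0]) mirror([1, 0, 0]) rotate([0, atan2(117, 520), 0]) cube([30, 43, 533]);
translate([0, 676, 0]) rotate([0, atan2(117, 520), 0]) cube([30, 43, 533]);
translate([318, 676, 0]) mirror([1, 0, 0]) rotate([0, atan2(117, 520), 0]) cube([30, 43, 533]);


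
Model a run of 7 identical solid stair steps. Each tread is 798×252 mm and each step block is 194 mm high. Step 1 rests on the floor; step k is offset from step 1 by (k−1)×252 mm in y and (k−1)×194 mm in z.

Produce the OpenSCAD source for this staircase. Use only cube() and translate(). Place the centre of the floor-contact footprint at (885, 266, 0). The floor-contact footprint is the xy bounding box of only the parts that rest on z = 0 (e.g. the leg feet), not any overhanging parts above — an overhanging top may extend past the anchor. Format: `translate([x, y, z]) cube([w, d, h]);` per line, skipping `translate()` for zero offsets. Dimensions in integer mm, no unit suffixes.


translate([486, 140, 0]) cube([798, 252, 194]);
translate([486, 392, 194]) cube([798, 252, 194]);
translate([486, 644, 388]) cube([798, 252, 194]);
translate([486, 896, 582]) cube([798, 252, 194]);
translate([486, 1148, 776]) cube([798, 252, 194]);
translate([486, 1400, 970]) cube([798, 252, 194]);
translate([486, 1652, 1164]) cube([798, 252, 194]);


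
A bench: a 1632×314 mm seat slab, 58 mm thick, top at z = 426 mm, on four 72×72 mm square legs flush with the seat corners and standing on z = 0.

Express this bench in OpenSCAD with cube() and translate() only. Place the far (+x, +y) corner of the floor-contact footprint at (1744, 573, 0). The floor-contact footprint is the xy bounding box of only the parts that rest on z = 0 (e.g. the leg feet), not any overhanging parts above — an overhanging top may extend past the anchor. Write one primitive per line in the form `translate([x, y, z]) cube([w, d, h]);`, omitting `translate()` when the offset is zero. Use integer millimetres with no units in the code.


translate([112, 259, 368]) cube([1632, 314, 58]);
translate([112, 259, 0]) cube([72, 72, 368]);
translate([112, 501, 0]) cube([72, 72, 368]);
translate([1672, 259, 0]) cube([72, 72, 368]);
translate([1672, 501, 0]) cube([72, 72, 368]);


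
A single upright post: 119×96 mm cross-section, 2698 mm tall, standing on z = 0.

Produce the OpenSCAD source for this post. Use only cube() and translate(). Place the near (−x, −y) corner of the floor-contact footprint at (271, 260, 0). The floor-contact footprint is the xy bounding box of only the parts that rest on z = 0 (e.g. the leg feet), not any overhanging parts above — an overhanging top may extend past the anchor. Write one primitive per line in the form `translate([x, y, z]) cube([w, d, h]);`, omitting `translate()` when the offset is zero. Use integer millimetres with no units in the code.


translate([271, 260, 0]) cube([119, 96, 2698]);


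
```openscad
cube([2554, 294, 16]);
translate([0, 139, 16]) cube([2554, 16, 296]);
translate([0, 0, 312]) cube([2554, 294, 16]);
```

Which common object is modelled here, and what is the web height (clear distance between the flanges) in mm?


An I-beam. The web height is 296 mm.

Two wide flanges with a thin centred web — an I-beam. Overall 328 mm minus two 16 mm flanges gives a web of 328 − 2·16 = 296 mm.


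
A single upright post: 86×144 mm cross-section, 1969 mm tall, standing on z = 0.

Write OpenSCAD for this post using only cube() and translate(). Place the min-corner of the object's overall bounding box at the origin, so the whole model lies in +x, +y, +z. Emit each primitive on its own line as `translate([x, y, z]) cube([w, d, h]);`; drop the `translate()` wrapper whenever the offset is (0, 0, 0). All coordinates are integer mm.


cube([86, 144, 1969]);


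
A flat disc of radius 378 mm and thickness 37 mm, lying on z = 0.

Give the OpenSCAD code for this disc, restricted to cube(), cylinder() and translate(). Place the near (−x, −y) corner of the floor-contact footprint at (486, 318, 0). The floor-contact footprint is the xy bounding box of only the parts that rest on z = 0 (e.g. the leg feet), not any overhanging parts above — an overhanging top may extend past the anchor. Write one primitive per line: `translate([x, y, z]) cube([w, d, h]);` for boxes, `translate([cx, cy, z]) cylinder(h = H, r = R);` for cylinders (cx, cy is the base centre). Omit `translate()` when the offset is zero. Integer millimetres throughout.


translate([864, 696, 0]) cylinder(h = 37, r = 378);


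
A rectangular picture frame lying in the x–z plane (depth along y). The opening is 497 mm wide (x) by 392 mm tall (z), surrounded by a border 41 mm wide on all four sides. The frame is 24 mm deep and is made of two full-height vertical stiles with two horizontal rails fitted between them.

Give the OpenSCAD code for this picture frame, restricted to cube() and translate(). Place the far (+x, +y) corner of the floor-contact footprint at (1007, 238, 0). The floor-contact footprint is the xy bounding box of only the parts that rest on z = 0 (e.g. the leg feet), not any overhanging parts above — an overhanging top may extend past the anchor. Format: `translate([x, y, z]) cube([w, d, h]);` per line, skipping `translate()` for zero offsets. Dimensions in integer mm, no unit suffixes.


translate([428, 214, 0]) cube([41, 24, 474]);
translate([966, 214, 0]) cube([41, 24, 474]);
translate([469, 214, 0]) cube([497, 24, 41]);
translate([469, 214, 433]) cube([497, 24, 41]);


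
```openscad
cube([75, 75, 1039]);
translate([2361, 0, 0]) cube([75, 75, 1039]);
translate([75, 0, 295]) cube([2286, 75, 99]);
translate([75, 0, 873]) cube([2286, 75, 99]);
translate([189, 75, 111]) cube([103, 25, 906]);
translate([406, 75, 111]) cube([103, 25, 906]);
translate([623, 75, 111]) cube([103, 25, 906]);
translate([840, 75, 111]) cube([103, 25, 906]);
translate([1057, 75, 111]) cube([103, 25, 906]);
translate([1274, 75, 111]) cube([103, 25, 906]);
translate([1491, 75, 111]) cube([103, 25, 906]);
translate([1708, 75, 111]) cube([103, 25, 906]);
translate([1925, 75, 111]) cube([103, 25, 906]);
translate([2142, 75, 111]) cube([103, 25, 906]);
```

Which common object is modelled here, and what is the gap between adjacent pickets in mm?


A fence section. The picket gap is 114 mm.

Two posts, two rails, 10 pickets — a fence section. Span 2286 mm holds 10 pickets of 103 mm with 11 equal gaps: ⌊(2286 − 10·103) / 11⌋ = 114 mm.


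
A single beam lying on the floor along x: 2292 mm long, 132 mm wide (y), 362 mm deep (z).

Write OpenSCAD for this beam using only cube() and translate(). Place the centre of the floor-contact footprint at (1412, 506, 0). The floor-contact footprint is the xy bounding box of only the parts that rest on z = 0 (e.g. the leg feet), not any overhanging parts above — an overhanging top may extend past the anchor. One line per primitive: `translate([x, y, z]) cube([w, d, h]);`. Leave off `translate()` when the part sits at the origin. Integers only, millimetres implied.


translate([266, 440, 0]) cube([2292, 132, 362]);


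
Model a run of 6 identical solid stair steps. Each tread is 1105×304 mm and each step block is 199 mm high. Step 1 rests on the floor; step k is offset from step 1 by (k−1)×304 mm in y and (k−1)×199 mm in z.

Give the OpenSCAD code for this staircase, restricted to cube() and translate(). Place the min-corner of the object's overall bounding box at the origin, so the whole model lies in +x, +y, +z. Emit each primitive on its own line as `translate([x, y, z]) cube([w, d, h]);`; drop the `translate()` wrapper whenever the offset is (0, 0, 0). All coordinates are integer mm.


cube([1105, 304, 199]);
translate([0, 304, 199]) cube([1105, 304, 199]);
translate([0, 608, 398]) cube([1105, 304, 199]);
translate([0, 912, 597]) cube([1105, 304, 199]);
translate([0, 1216, 796]) cube([1105, 304, 199]);
translate([0, 1520, 995]) cube([1105, 304, 199]);


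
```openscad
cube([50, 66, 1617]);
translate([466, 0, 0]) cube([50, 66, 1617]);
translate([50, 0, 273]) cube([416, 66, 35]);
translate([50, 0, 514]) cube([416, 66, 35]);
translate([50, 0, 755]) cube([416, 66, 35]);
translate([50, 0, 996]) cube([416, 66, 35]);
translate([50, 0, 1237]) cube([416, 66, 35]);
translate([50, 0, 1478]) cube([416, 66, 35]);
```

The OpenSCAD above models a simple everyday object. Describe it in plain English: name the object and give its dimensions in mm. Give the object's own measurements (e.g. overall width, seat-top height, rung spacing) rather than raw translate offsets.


A straight ladder. Two 50×66 mm vertical rails, 1617 mm tall, stand 516 mm apart (outside-to-outside) with their front faces coplanar on the −y side. 6 rungs, each 66 mm deep and 35 mm tall, span between the inner faces of the rails, front faces flush with the rails. The lowest rung's underside is at z = 273 mm and rungs are spaced 241 mm apart (underside to underside).


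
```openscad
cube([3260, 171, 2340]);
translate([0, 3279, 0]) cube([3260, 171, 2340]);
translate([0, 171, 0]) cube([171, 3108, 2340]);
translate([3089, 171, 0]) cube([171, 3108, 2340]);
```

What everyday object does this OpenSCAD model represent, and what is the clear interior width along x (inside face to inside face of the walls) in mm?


A house (or room) frame. The interior width is 2918 mm.

Four 2340 mm walls enclosing a rectangle with no floor or roof — a room or house frame. Outside width is 3260 mm and wall thickness is 171 mm, so the interior width is 3260 − 2 × 171 = 2918 mm.


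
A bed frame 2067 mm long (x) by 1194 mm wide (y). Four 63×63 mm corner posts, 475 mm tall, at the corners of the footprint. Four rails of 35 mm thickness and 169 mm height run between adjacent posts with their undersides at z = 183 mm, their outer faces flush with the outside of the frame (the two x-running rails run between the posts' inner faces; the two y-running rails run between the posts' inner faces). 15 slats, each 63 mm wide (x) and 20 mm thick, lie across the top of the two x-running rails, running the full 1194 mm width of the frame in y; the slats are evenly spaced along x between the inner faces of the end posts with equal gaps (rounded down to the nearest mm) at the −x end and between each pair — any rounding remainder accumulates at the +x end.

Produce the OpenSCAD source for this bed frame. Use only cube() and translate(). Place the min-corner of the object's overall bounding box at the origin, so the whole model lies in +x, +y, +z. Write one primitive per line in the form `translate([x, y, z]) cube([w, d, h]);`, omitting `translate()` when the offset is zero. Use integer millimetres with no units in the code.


cube([63, 63, 475]);
translate([0, 1131, 0]) cube([63, 63, 475]);
translate([2004, 0, 0]) cube([63, 63, 475]);
translate([2004, 1131, 0]) cube([63, 63, 475]);
translate([63, 0, 183]) cube([1941, 35, 169]);
translate([63, 1159, 183]) cube([1941, 35, 169]);
translate([0, 63, 183]) cube([35, 1068, 169]);
translate([2032, 63, 183]) cube([35, 1068, 169]);
translate([125, 0, 352]) cube([63, 1194, 20]);
translate([250, 0, 352]) cube([63, 1194, 20]);
translate([375, 0, 352]) cube([63, 1194, 20]);
translate([500, 0, 352]) cube([63, 1194, 20]);
translate([625, 0, 352]) cube([63, 1194, 20]);
translate([750, 0, 352]) cube([63, 1194, 20]);
translate([875, 0, 352]) cube([63, 1194, 20]);
translate([1000, 0, 352]) cube([63, 1194, 20]);
translate([1125, 0, 352]) cube([63, 1194, 20]);
translate([1250, 0, 352]) cube([63, 1194, 20]);
translate([1375, 0, 352]) cube([63, 1194, 20]);
translate([1500, 0, 352]) cube([63, 1194, 20]);
translate([1625, 0, 352]) cube([63, 1194, 20]);
translate([1750, 0, 352]) cube([63, 1194, 20]);
translate([1875, 0, 352]) cube([63, 1194, 20]);
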